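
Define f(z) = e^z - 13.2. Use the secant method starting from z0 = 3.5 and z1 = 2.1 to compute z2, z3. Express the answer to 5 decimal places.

f(3.5) = 19.9154520, f(2.1) = -5.0338301
z2 = 2.1000000 − (-5.0338301)·(2.1000000 − 3.5000000) / (-5.0338301 − 19.9154520) = 2.1000000 − (7.0473621)/(-24.9492820) = 2.3824675
f(2.3824675) = -2.3684028
z3 = 2.3824675 − (-2.3684028)·(2.3824675 − 2.1000000) / (-2.3684028 − (-5.0338301)) = 2.3824675 − (-0.6689969)/(2.6654273) = 2.6334580

2.38247, 2.63346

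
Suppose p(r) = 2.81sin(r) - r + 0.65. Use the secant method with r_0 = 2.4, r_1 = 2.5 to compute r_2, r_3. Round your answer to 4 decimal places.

2.4468, 2.4475

p(2.4) = 0.148052, p(2.5) = -0.168293
r_2 = 2.500000 − (-0.168293)·(2.500000 − 2.400000) / (-0.168293 − 0.148052) = 2.500000 − (-0.016829)/(-0.316345) = 2.446801
p(2.446801) = 0.002233
r_3 = 2.446801 − 0.002233·(2.446801 − 2.500000) / (0.002233 − (-0.168293)) = 2.446801 − (-0.000119)/(0.170527) = 2.447497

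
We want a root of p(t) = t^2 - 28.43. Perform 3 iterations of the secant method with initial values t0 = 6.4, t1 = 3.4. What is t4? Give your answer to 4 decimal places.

5.3310

p(6.4) = 12.530000, p(3.4) = -16.870000
t2 = 3.400000 − (-16.870000)·(3.400000 − 6.400000) / (-16.870000 − 12.530000) = 3.400000 − (50.610000)/(-29.400000) = 5.121429
p(5.121429) = -2.200969
t3 = 5.121429 − (-2.200969)·(5.121429 − 3.400000) / (-2.200969 − (-16.870000)) = 5.121429 − (-3.788812)/(14.669031) = 5.379715
p(5.379715) = 0.511334
t4 = 5.379715 − 0.511334·(5.379715 − 5.121429) / (0.511334 − (-2.200969)) = 5.379715 − (0.132071)/(2.712303) = 5.331022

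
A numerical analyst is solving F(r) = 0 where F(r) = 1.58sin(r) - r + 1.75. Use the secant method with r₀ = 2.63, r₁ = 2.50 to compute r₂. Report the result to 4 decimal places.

F(2.63) = -0.106485, F(2.50) = 0.195586
r₂ = 2.500000 − 0.195586·(2.500000 − 2.630000) / (0.195586 − (-0.106485)) = 2.500000 − (-0.025426)/(0.302071) = 2.584173

2.5842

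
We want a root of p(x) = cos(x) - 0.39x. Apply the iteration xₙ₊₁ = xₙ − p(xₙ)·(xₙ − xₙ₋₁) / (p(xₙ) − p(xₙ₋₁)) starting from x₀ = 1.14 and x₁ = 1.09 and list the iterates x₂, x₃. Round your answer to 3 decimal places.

1.119, 1.119

p(1.14) = -0.02701, p(1.09) = 0.03739
x₂ = 1.09000 − 0.03739·(1.09000 − 1.14000) / (0.03739 − (-0.02701)) = 1.09000 − (-0.00187)/(0.06439) = 1.11903
p(1.11903) = 0.00013
x₃ = 1.11903 − 0.00013·(1.11903 − 1.09000) / (0.00013 − 0.03739) = 1.11903 − (0.00000)/(-0.03725) = 1.11913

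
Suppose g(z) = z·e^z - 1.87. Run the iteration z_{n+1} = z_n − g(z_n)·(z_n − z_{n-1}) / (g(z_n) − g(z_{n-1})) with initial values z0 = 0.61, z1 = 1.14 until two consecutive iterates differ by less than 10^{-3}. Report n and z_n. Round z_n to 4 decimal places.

g(0.61) = -0.747337, g(1.14) = 1.694516
z2 = 1.140000 − 1.694516·(0.530000)/(2.441853) = 0.772208;  |Δ| = 0.367792
g(0.772208) = -0.198524
z3 = 0.772208 − (-0.198524)·(-0.367792)/(-1.893040) = 0.810779;  |Δ| = 0.038570
g(0.810779) = -0.046024
z4 = 0.810779 − (-0.046024)·(0.038570)/(0.152500) = 0.822419;  |Δ| = 0.011641
g(0.822419) = 0.001826
z5 = 0.822419 − 0.001826·(0.011641)/(0.047850) = 0.821975;  |Δ| = 0.000444
|z5 − z4| = 0.000444 < 10^{-3}

n = 5, z_n = 0.8220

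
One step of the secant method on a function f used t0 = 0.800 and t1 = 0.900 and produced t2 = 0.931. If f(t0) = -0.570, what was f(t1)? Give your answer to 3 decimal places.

The secant line through (0.800, -0.570) and (0.900, f(t1)) crosses zero at t2 = 0.931.
So (0.800, -0.570), (0.900, f(t1)), (0.931, 0) are collinear:
f(t1) = -0.570 · (0.900 − 0.931) / (0.800 − 0.931) = -0.570 · (-0.03100)/(-0.13100) = -0.13489

-0.135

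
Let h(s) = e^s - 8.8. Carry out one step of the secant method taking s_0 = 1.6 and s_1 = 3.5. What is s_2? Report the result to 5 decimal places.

h(1.6) = -3.8469676, h(3.5) = 24.3154520
s_2 = 3.5000000 − 24.3154520·(3.5000000 − 1.6000000) / (24.3154520 − (-3.8469676)) = 3.5000000 − (46.1993587)/(28.1624195) = 1.8595387

1.85954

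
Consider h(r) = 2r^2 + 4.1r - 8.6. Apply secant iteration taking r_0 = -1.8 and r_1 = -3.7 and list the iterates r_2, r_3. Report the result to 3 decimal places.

-3.177, -3.326

h(-1.8) = -9.50000, h(-3.7) = 3.61000
r_2 = -3.70000 − 3.61000·(-3.70000 − (-1.80000)) / (3.61000 − (-9.50000)) = -3.70000 − (-6.85900)/(13.11000) = -3.17681
h(-3.17681) = -1.44066
r_3 = -3.17681 − (-1.44066)·(-3.17681 − (-3.70000)) / (-1.44066 − 3.61000) = -3.17681 − (-0.75374)/(-5.05066) = -3.32605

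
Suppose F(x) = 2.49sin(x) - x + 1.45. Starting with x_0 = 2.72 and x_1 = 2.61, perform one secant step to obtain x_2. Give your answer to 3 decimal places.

F(2.72) = -0.25106, F(2.61) = 0.10220
x_2 = 2.61000 − 0.10220·(2.61000 − 2.72000) / (0.10220 − (-0.25106)) = 2.61000 − (-0.01124)/(0.35325) = 2.64182

2.642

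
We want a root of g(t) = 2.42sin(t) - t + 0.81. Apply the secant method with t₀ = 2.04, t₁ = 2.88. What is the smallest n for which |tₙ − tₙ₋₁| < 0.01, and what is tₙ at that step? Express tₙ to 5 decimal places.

n = 4, tₙ = 2.41602

g(2.04) = 0.9284673, g(2.88) = -1.4441412
t₂ = 2.8800000 − (-1.4441412)·(0.8400000)/(-2.3726085) = 2.3687152;  |Δ| = 0.5112848
g(2.3687152) = 0.1309241
t₃ = 2.3687152 − 0.1309241·(-0.5112848)/(1.5750653) = 2.4112147;  |Δ| = 0.0424995
g(2.4112147) = 0.0132911
t₄ = 2.4112147 − 0.0132911·(0.0424995)/(-0.1176330) = 2.4160167;  |Δ| = 0.0048019
|t₄ − t₃| = 0.0048019 < 0.01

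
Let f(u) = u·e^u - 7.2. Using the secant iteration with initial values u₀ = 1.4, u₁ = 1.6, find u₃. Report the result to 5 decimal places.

f(1.4) = -1.5227200, f(1.6) = 0.7248519
u₂ = 1.6000000 − 0.7248519·(1.6000000 − 1.4000000) / (0.7248519 − (-1.5227200)) = 1.6000000 − (0.1449704)/(2.2475719) = 1.5354991
f(1.5354991) = -0.0696908
u₃ = 1.5354991 − (-0.0696908)·(1.5354991 − 1.6000000) / (-0.0696908 − 0.7248519) = 1.5354991 − (0.0044951)/(-0.7945427) = 1.5411566

1.54116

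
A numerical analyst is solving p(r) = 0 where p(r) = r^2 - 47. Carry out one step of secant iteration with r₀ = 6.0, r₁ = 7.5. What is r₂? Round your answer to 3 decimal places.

6.815

p(6.0) = -11.00000, p(7.5) = 9.25000
r₂ = 7.50000 − 9.25000·(7.50000 − 6.00000) / (9.25000 − (-11.00000)) = 7.50000 − (13.87500)/(20.25000) = 6.81481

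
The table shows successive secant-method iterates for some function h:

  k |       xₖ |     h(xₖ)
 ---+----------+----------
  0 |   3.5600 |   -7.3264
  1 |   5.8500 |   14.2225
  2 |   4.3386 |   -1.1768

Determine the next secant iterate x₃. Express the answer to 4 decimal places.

4.4541

x₃ = 4.3386 − (-1.1768)·(4.3386 − 5.8500) / (-1.1768 − 14.2225)
   = 4.3386 − (1.778616)/(-15.399300) = 4.454100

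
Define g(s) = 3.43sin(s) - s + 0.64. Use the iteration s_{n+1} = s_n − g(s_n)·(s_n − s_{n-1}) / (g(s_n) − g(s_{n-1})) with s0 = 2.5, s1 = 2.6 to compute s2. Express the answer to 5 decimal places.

2.55012

g(2.5) = 0.1927595, g(2.6) = -0.1918303
s2 = 2.6000000 − (-0.1918303)·(2.6000000 − 2.5000000) / (-0.1918303 − 0.1927595) = 2.6000000 − (-0.0191830)/(-0.3845897) = 2.5501208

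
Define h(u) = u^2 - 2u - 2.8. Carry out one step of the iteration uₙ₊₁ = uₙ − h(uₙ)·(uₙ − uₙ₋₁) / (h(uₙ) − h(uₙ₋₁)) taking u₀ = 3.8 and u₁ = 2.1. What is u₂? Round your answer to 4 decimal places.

2.7641

h(3.8) = 4.040000, h(2.1) = -2.590000
u₂ = 2.100000 − (-2.590000)·(2.100000 − 3.800000) / (-2.590000 − 4.040000) = 2.100000 − (4.403000)/(-6.630000) = 2.764103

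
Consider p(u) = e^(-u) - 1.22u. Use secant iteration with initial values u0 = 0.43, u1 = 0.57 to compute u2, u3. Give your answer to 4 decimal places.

0.4989, 0.4981

p(0.43) = 0.125909, p(0.57) = -0.129875
u2 = 0.570000 − (-0.129875)·(0.570000 − 0.430000) / (-0.129875 − 0.125909) = 0.570000 − (-0.018182)/(-0.255784) = 0.498915
p(0.498915) = -0.001487
u3 = 0.498915 − (-0.001487)·(0.498915 − 0.570000) / (-0.001487 − (-0.129875)) = 0.498915 − (0.000106)/(0.128388) = 0.498092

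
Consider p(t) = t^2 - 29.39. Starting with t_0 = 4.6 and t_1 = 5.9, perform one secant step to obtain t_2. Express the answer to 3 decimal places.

5.384

p(4.6) = -8.23000, p(5.9) = 5.42000
t_2 = 5.90000 − 5.42000·(5.90000 − 4.60000) / (5.42000 − (-8.23000)) = 5.90000 − (7.04600)/(13.65000) = 5.38381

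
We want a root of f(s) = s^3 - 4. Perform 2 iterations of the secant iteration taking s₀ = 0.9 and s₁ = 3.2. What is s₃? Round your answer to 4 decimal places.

1.3023

f(0.9) = -3.271000, f(3.2) = 28.768000
s₂ = 3.200000 − 28.768000·(3.200000 − 0.900000) / (28.768000 − (-3.271000)) = 3.200000 − (66.166400)/(32.039000) = 1.134817
f(1.134817) = -2.538572
s₃ = 1.134817 − (-2.538572)·(1.134817 − 3.200000) / (-2.538572 − 28.768000) = 1.134817 − (5.242616)/(-31.306572) = 1.302277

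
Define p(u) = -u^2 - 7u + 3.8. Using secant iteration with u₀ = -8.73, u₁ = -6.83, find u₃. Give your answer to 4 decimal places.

-7.5153

p(-8.73) = -11.302900, p(-6.83) = 4.961100
u₂ = -6.830000 − 4.961100·(-6.830000 − (-8.730000)) / (4.961100 − (-11.302900)) = -6.830000 − (9.426090)/(16.264000) = -7.409568
p(-7.409568) = 0.765280
u₃ = -7.409568 − 0.765280·(-7.409568 − (-6.830000)) / (0.765280 − 4.961100) = -7.409568 − (-0.443532)/(-4.195820) = -7.515276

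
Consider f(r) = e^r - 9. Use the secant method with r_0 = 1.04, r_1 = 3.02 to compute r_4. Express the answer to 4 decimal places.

2.2425

f(1.04) = -6.170783, f(3.02) = 11.491292
r_2 = 3.020000 − 11.491292·(3.020000 − 1.040000) / (11.491292 − (-6.170783)) = 3.020000 − (22.752758)/(17.662075) = 1.731773
f(1.731773) = -3.349335
r_3 = 1.731773 − (-3.349335)·(1.731773 − 3.020000) / (-3.349335 − 11.491292) = 1.731773 − (4.314703)/(-14.840627) = 2.022509
f(2.022509) = -1.442737
r_4 = 2.022509 − (-1.442737)·(2.022509 − 1.731773) / (-1.442737 − (-3.349335)) = 2.022509 − (-0.419455)/(1.906598) = 2.242511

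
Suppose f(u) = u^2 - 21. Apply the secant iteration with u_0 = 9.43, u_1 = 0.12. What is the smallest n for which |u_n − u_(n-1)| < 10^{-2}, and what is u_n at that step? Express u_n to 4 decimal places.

n = 8, u_n = 4.5826

f(9.43) = 67.924900, f(0.12) = -20.985600
u_2 = 0.120000 − (-20.985600)·(-9.310000)/(-88.910500) = 2.317445;  |Δ| = 2.197445
f(2.317445) = -15.629449
u_3 = 2.317445 − (-15.629449)·(2.197445)/(5.356151) = 8.729671;  |Δ| = 6.412226
f(8.729671) = 55.207158
u_4 = 8.729671 − 55.207158·(6.412226)/(70.836606) = 3.732244;  |Δ| = 4.997427
f(3.732244) = -7.070355
u_5 = 3.732244 − (-7.070355)·(-4.997427)/(-62.277512) = 4.299601;  |Δ| = 0.567357
f(4.299601) = -2.513431
u_6 = 4.299601 − (-2.513431)·(0.567357)/(4.556923) = 4.612534;  |Δ| = 0.312933
f(4.612534) = 0.275472
u_7 = 4.612534 − 0.275472·(0.312933)/(2.788903) = 4.581624;  |Δ| = 0.030910
f(4.581624) = -0.008717
u_8 = 4.581624 − (-0.008717)·(-0.030910)/(-0.284189) = 4.582573;  |Δ| = 0.000948
|u_8 − u_7| = 0.000948 < 10^{-2}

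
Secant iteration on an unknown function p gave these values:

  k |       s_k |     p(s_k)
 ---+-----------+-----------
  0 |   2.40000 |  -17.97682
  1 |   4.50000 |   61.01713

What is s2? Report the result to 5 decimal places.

2.87790

s2 = 4.50000 − 61.01713·(4.50000 − 2.40000) / (61.01713 − (-17.97682))
   = 4.50000 − (128.1359730)/(78.9939500) = 2.8779014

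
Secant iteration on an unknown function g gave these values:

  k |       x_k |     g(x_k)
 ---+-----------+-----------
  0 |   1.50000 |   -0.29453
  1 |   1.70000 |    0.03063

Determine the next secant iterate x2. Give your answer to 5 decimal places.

x2 = 1.70000 − 0.03063·(1.70000 − 1.50000) / (0.03063 − (-0.29453))
   = 1.70000 − (0.0061260)/(0.3251600) = 1.6811600

1.68116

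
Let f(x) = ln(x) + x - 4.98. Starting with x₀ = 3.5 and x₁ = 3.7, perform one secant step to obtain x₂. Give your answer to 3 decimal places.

f(3.5) = -0.22724, f(3.7) = 0.02833
x₂ = 3.70000 − 0.02833·(3.70000 − 3.50000) / (0.02833 − (-0.22724)) = 3.70000 − (0.00567)/(0.25557) = 3.67783

3.678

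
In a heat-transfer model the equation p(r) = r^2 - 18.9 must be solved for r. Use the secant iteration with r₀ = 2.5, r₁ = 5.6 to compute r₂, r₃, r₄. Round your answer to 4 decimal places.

4.0617, 4.3104, 4.3487

p(2.5) = -12.650000, p(5.6) = 12.460000
r₂ = 5.600000 − 12.460000·(5.600000 − 2.500000) / (12.460000 − (-12.650000)) = 5.600000 − (38.626000)/(25.110000) = 4.061728
p(4.061728) = -2.402362
r₃ = 4.061728 − (-2.402362)·(4.061728 − 5.600000) / (-2.402362 − 12.460000) = 4.061728 − (3.695486)/(-14.862362) = 4.310376
p(4.310376) = -0.320662
r₄ = 4.310376 − (-0.320662)·(4.310376 − 4.061728) / (-0.320662 − (-2.402362)) = 4.310376 − (-0.079732)/(2.081701) = 4.348677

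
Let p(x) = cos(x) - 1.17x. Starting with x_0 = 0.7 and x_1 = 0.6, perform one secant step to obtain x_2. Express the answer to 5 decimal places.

0.66949

p(0.7) = -0.0541578, p(0.6) = 0.1233356
x_2 = 0.6000000 − 0.1233356·(0.6000000 − 0.7000000) / (0.1233356 − (-0.0541578)) = 0.6000000 − (-0.0123336)/(0.1774934) = 0.6694874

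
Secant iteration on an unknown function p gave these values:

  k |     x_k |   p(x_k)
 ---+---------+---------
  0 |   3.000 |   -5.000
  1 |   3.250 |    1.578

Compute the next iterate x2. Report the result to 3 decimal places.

x2 = 3.250 − 1.578·(3.250 − 3.000) / (1.578 − (-5.000))
   = 3.250 − (0.39450)/(6.57800) = 3.19003

3.190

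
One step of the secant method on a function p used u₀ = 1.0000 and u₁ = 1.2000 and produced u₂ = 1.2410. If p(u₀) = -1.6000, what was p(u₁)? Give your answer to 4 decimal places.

-0.2722

The secant line through (1.0000, -1.6000) and (1.2000, p(u₁)) crosses zero at u₂ = 1.2410.
So (1.0000, -1.6000), (1.2000, p(u₁)), (1.2410, 0) are collinear:
p(u₁) = -1.6000 · (1.2000 − 1.2410) / (1.0000 − 1.2410) = -1.6000 · (-0.041000)/(-0.241000) = -0.272199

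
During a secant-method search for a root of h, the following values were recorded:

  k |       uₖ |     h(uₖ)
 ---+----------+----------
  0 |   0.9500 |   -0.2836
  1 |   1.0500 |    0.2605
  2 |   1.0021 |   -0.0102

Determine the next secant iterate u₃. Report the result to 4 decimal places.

u₃ = 1.0021 − (-0.0102)·(1.0021 − 1.0500) / (-0.0102 − 0.2605)
   = 1.0021 − (0.000489)/(-0.270700) = 1.003905

1.0039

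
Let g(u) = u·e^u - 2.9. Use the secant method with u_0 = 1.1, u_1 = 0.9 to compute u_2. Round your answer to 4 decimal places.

1.0258

g(1.1) = 0.404583, g(0.9) = -0.686357
u_2 = 0.900000 − (-0.686357)·(0.900000 − 1.100000) / (-0.686357 − 0.404583) = 0.900000 − (0.137271)/(-1.090940) = 1.025829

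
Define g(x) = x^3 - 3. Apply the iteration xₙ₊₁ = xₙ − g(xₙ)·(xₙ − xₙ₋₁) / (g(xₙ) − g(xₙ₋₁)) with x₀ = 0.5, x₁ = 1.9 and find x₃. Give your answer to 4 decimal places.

1.3408

g(0.5) = -2.875000, g(1.9) = 3.859000
x₂ = 1.900000 − 3.859000·(1.900000 − 0.500000) / (3.859000 − (-2.875000)) = 1.900000 − (5.402600)/(6.734000) = 1.097713
g(1.097713) = -1.677284
x₃ = 1.097713 − (-1.677284)·(1.097713 − 1.900000) / (-1.677284 − 3.859000) = 1.097713 − (1.345663)/(-5.536284) = 1.340776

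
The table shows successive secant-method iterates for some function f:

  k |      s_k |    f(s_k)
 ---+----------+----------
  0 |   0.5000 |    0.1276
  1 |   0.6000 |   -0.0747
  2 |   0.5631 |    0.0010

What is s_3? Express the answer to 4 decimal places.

0.5636

s_3 = 0.5631 − 0.0010·(0.5631 − 0.6000) / (0.0010 − (-0.0747))
   = 0.5631 − (-0.000037)/(0.075700) = 0.563587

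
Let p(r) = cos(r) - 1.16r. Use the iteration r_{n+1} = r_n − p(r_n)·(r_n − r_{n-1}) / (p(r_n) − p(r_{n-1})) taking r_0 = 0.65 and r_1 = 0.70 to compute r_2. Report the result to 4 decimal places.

p(0.65) = 0.042084, p(0.70) = -0.047158
r_2 = 0.700000 − (-0.047158)·(0.700000 − 0.650000) / (-0.047158 − 0.042084) = 0.700000 − (-0.002358)/(-0.089242) = 0.673579

0.6736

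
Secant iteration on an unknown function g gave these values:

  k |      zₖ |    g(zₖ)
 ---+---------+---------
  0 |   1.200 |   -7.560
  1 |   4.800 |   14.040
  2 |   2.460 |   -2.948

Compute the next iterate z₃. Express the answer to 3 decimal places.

2.866

z₃ = 2.460 − (-2.948)·(2.460 − 4.800) / (-2.948 − 14.040)
   = 2.460 − (6.89832)/(-16.98800) = 2.86607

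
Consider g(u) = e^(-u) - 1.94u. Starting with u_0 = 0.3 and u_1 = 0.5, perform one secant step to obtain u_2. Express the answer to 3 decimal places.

g(0.3) = 0.15882, g(0.5) = -0.36347
u_2 = 0.50000 − (-0.36347)·(0.50000 − 0.30000) / (-0.36347 − 0.15882) = 0.50000 − (-0.07269)/(-0.52229) = 0.36082

0.361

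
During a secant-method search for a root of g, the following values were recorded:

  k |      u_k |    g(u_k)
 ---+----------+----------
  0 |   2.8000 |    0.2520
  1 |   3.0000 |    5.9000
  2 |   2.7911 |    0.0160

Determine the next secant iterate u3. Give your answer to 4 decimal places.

2.7905

u3 = 2.7911 − 0.0160·(2.7911 − 3.0000) / (0.0160 − 5.9000)
   = 2.7911 − (-0.003342)/(-5.884000) = 2.790532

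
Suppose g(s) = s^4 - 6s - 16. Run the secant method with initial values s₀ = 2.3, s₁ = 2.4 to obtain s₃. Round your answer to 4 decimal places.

g(2.3) = -1.815900, g(2.4) = 2.777600
s₂ = 2.400000 − 2.777600·(2.400000 − 2.300000) / (2.777600 − (-1.815900)) = 2.400000 − (0.277760)/(4.593500) = 2.339532
g(2.339532) = -0.078978
s₃ = 2.339532 − (-0.078978)·(2.339532 − 2.400000) / (-0.078978 − 2.777600) = 2.339532 − (0.004776)/(-2.856578) = 2.341204

2.3412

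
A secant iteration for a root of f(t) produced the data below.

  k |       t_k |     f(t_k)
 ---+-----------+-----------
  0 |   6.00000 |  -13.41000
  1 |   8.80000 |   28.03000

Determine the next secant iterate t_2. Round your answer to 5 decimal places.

t_2 = 8.80000 − 28.03000·(8.80000 − 6.00000) / (28.03000 − (-13.41000))
   = 8.80000 − (78.4840000)/(41.4400000) = 6.9060811

6.90608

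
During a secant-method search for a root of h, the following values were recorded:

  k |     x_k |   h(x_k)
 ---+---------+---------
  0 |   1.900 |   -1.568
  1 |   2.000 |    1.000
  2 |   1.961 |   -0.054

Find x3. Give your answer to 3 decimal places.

x3 = 1.961 − (-0.054)·(1.961 − 2.000) / (-0.054 − 1.000)
   = 1.961 − (0.00211)/(-1.05400) = 1.96300

1.963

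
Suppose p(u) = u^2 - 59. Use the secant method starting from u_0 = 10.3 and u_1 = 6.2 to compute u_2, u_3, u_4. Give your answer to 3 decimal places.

7.446, 7.707, 7.681

p(10.3) = 47.09000, p(6.2) = -20.56000
u_2 = 6.20000 − (-20.56000)·(6.20000 − 10.30000) / (-20.56000 − 47.09000) = 6.20000 − (84.29600)/(-67.65000) = 7.44606
p(7.44606) = -3.55618
u_3 = 7.44606 − (-3.55618)·(7.44606 − 6.20000) / (-3.55618 − (-20.56000)) = 7.44606 − (-4.43122)/(17.00382) = 7.70666
p(7.70666) = 0.39264
u_4 = 7.70666 − 0.39264·(7.70666 − 7.44606) / (0.39264 − (-3.55618)) = 7.70666 − (0.10232)/(3.94882) = 7.68075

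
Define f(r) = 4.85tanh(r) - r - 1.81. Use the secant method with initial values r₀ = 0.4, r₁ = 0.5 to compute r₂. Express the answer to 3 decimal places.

f(0.4) = -0.36725, f(0.5) = -0.06873
r₂ = 0.50000 − (-0.06873)·(0.50000 − 0.40000) / (-0.06873 − (-0.36725)) = 0.50000 − (-0.00687)/(0.29852) = 0.52302

0.523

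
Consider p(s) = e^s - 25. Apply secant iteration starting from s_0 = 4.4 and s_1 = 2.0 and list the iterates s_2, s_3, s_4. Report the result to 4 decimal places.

p(4.4) = 56.450869, p(2.0) = -17.610944
s_2 = 2.000000 − (-17.610944)·(2.000000 − 4.400000) / (-17.610944 − 56.450869) = 2.000000 − (42.266265)/(-74.061813) = 2.570689
p(2.570689) = -11.925169
s_3 = 2.570689 − (-11.925169)·(2.570689 − 2.000000) / (-11.925169 − (-17.610944)) = 2.570689 − (-6.805564)/(5.685774) = 3.767635
p(3.767635) = 18.277584
s_4 = 3.767635 − 18.277584·(3.767635 − 2.570689) / (18.277584 − (-11.925169)) = 3.767635 − (21.877277)/(30.202754) = 3.043288

2.5707, 3.7676, 3.0433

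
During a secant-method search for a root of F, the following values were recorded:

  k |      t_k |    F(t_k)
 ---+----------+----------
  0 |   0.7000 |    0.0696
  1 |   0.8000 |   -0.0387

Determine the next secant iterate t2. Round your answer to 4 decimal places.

t2 = 0.8000 − (-0.0387)·(0.8000 − 0.7000) / (-0.0387 − 0.0696)
   = 0.8000 − (-0.003870)/(-0.108300) = 0.764266

0.7643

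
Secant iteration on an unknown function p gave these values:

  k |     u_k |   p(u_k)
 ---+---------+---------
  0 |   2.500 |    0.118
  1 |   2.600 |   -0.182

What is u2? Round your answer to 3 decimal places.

2.539

u2 = 2.600 − (-0.182)·(2.600 − 2.500) / (-0.182 − 0.118)
   = 2.600 − (-0.01820)/(-0.30000) = 2.53933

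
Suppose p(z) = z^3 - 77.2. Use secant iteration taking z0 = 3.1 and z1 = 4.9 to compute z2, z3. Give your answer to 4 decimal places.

p(3.1) = -47.409000, p(4.9) = 40.449000
z2 = 4.900000 − 40.449000·(4.900000 − 3.100000) / (40.449000 − (-47.409000)) = 4.900000 − (72.808200)/(87.858000) = 4.071297
p(4.071297) = -9.716389
z3 = 4.071297 − (-9.716389)·(4.071297 − 4.900000) / (-9.716389 − 40.449000) = 4.071297 − (8.052002)/(-50.165389) = 4.231806

4.0713, 4.2318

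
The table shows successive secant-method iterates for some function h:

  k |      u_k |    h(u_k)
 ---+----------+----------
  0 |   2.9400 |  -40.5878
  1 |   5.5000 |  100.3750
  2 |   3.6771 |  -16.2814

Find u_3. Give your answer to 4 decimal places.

3.9315

u_3 = 3.6771 − (-16.2814)·(3.6771 − 5.5000) / (-16.2814 − 100.3750)
   = 3.6771 − (29.679364)/(-116.656400) = 3.931517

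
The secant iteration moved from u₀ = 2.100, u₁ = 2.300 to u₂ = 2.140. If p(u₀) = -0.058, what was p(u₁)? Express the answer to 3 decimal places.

0.232

The secant line through (2.100, -0.058) and (2.300, p(u₁)) crosses zero at u₂ = 2.140.
So (2.100, -0.058), (2.300, p(u₁)), (2.140, 0) are collinear:
p(u₁) = -0.058 · (2.300 − 2.140) / (2.100 − 2.140) = -0.058 · (0.16000)/(-0.04000) = 0.23200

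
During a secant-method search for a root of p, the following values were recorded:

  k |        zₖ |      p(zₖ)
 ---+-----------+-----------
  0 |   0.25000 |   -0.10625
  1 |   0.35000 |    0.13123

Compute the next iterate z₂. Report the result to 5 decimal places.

0.29474

z₂ = 0.35000 − 0.13123·(0.35000 − 0.25000) / (0.13123 − (-0.10625))
   = 0.35000 − (0.0131230)/(0.2374800) = 0.2947406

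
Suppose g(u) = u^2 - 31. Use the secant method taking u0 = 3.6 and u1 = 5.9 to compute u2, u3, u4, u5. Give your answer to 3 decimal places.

g(3.6) = -18.04000, g(5.9) = 3.81000
u2 = 5.90000 − 3.81000·(5.90000 − 3.60000) / (3.81000 − (-18.04000)) = 5.90000 − (8.76300)/(21.85000) = 5.49895
g(5.49895) = -0.76158
u3 = 5.49895 − (-0.76158)·(5.49895 − 5.90000) / (-0.76158 − 3.81000) = 5.49895 − (0.30543)/(-4.57158) = 5.56576
g(5.56576) = -0.02233
u4 = 5.56576 − (-0.02233)·(5.56576 − 5.49895) / (-0.02233 − (-0.76158)) = 5.56576 − (-0.00149)/(0.73925) = 5.56778
g(5.56778) = 0.00014
u5 = 5.56778 − 0.00014·(5.56778 − 5.56576) / (0.00014 − (-0.02233)) = 5.56778 − (0.00000)/(0.02247) = 5.56776

5.499, 5.566, 5.568, 5.568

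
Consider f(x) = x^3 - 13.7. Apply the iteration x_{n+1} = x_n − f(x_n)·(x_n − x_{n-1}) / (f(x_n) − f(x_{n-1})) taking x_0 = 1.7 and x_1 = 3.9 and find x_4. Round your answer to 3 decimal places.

f(1.7) = -8.78700, f(3.9) = 45.61900
x_2 = 3.90000 − 45.61900·(3.90000 − 1.70000) / (45.61900 − (-8.78700)) = 3.90000 − (100.36180)/(54.40600) = 2.05532
f(2.05532) = -5.01766
x_3 = 2.05532 − (-5.01766)·(2.05532 − 3.90000) / (-5.01766 − 45.61900) = 2.05532 − (9.25599)/(-50.63666) = 2.23811
f(2.23811) = -2.48901
x_4 = 2.23811 − (-2.48901)·(2.23811 − 2.05532) / (-2.48901 − (-5.01766)) = 2.23811 − (-0.45497)/(2.52866) = 2.41804

2.418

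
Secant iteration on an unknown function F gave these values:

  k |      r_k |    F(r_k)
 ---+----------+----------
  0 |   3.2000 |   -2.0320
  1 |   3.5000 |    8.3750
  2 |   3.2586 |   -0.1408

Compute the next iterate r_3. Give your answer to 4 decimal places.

3.2626

r_3 = 3.2586 − (-0.1408)·(3.2586 − 3.5000) / (-0.1408 − 8.3750)
   = 3.2586 − (0.033989)/(-8.515800) = 3.262591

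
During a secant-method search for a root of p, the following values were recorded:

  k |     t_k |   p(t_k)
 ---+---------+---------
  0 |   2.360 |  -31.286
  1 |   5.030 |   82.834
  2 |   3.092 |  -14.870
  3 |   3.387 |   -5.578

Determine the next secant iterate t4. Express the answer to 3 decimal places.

3.564

t4 = 3.387 − (-5.578)·(3.387 − 3.092) / (-5.578 − (-14.870))
   = 3.387 − (-1.64551)/(9.29200) = 3.56409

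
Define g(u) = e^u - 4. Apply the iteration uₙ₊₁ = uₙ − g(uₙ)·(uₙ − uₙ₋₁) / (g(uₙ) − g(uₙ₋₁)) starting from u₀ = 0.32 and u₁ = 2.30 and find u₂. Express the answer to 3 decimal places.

g(0.32) = -2.62287, g(2.30) = 5.97418
u₂ = 2.30000 − 5.97418·(2.30000 − 0.32000) / (5.97418 − (-2.62287)) = 2.30000 − (11.82888)/(8.59705) = 0.92408

0.924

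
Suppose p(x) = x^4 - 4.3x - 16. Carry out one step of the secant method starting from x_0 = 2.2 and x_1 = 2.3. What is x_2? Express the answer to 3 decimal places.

p(2.2) = -2.03440, p(2.3) = 2.09410
x_2 = 2.30000 − 2.09410·(2.30000 − 2.20000) / (2.09410 − (-2.03440)) = 2.30000 − (0.20941)/(4.12850) = 2.24928

2.249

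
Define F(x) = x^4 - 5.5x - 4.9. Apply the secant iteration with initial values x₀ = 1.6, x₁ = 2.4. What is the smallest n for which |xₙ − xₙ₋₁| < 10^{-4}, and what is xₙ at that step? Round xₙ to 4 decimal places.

F(1.6) = -7.146400, F(2.4) = 15.077600
x₂ = 2.400000 − 15.077600·(0.800000)/(22.224000) = 1.857250;  |Δ| = 0.542750
F(1.857250) = -3.216673
x₃ = 1.857250 − (-3.216673)·(-0.542750)/(-18.294273) = 1.952681;  |Δ| = 0.095431
F(1.952681) = -1.101050
x₄ = 1.952681 − (-1.101050)·(0.095431)/(2.115623) = 2.002347;  |Δ| = 0.049666
F(2.002347) = 0.162341
x₅ = 2.002347 − 0.162341·(0.049666)/(1.263391) = 1.995966;  |Δ| = 0.006382
F(1.995966) = -0.006522
x₆ = 1.995966 − (-0.006522)·(-0.006382)/(-0.168863) = 1.996212;  |Δ| = 0.000246
F(1.996212) = -0.000036
x₇ = 1.996212 − (-0.000036)·(0.000246)/(0.006486) = 1.996213;  |Δ| = 0.000001
|x₇ − x₆| = 0.000001 < 10^{-4}

n = 7, xₙ = 1.9962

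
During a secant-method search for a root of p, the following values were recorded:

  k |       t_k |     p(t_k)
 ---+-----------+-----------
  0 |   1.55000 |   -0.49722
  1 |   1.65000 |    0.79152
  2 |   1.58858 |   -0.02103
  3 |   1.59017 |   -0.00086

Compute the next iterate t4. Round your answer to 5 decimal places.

t4 = 1.59017 − (-0.00086)·(1.59017 − 1.58858) / (-0.00086 − (-0.02103))
   = 1.59017 − (-0.0000014)/(0.0201700) = 1.5902378

1.59024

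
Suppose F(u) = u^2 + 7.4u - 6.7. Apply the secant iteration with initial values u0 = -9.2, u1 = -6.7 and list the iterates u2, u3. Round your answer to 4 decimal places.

F(-9.2) = 9.860000, F(-6.7) = -11.390000
u2 = -6.700000 − (-11.390000)·(-6.700000 − (-9.200000)) / (-11.390000 − 9.860000) = -6.700000 − (-28.475000)/(-21.250000) = -8.040000
F(-8.040000) = -1.554400
u3 = -8.040000 − (-1.554400)·(-8.040000 − (-6.700000)) / (-1.554400 − (-11.390000)) = -8.040000 − (2.082896)/(9.835600) = -8.251771

-8.0400, -8.2518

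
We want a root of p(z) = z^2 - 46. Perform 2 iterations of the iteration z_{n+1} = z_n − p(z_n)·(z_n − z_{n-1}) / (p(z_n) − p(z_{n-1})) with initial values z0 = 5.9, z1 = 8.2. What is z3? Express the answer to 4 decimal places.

p(5.9) = -11.190000, p(8.2) = 21.240000
z2 = 8.200000 − 21.240000·(8.200000 − 5.900000) / (21.240000 − (-11.190000)) = 8.200000 − (48.852000)/(32.430000) = 6.693617
p(6.693617) = -1.195491
z3 = 6.693617 − (-1.195491)·(6.693617 − 8.200000) / (-1.195491 − 21.240000) = 6.693617 − (1.800868)/(-22.435491) = 6.773886

6.7739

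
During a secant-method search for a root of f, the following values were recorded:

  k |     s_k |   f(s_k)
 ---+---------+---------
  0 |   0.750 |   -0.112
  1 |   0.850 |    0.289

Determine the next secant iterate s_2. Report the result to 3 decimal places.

s_2 = 0.850 − 0.289·(0.850 − 0.750) / (0.289 − (-0.112))
   = 0.850 − (0.02890)/(0.40100) = 0.77793

0.778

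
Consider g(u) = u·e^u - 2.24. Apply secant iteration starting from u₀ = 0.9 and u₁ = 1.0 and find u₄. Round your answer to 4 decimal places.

g(0.9) = -0.026357, g(1.0) = 0.478282
u₂ = 1.000000 − 0.478282·(1.000000 − 0.900000) / (0.478282 − (-0.026357)) = 1.000000 − (0.047828)/(0.504639) = 0.905223
g(0.905223) = -0.001851
u₃ = 0.905223 − (-0.001851)·(0.905223 − 1.000000) / (-0.001851 − 0.478282) = 0.905223 − (0.000175)/(-0.480133) = 0.905588
g(0.905588) = -0.000129
u₄ = 0.905588 − (-0.000129)·(0.905588 − 0.905223) / (-0.000129 − (-0.001851)) = 0.905588 − (0.000000)/(0.001722) = 0.905616

0.9056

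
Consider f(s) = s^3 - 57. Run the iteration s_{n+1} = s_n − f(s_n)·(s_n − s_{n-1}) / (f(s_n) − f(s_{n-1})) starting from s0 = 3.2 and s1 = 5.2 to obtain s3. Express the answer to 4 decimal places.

3.7909

f(3.2) = -24.232000, f(5.2) = 83.608000
s2 = 5.200000 − 83.608000·(5.200000 − 3.200000) / (83.608000 − (-24.232000)) = 5.200000 − (167.216000)/(107.840000) = 3.649407
f(3.649407) = -8.396591
s3 = 3.649407 − (-8.396591)·(3.649407 − 5.200000) / (-8.396591 − 83.608000) = 3.649407 − (13.019699)/(-92.004591) = 3.790918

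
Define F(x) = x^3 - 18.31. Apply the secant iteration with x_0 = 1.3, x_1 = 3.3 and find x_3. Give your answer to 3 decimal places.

2.547

F(1.3) = -16.11300, F(3.3) = 17.62700
x_2 = 3.30000 − 17.62700·(3.30000 − 1.30000) / (17.62700 − (-16.11300)) = 3.30000 − (35.25400)/(33.74000) = 2.25513
F(2.25513) = -6.84132
x_3 = 2.25513 − (-6.84132)·(2.25513 − 3.30000) / (-6.84132 − 17.62700) = 2.25513 − (7.14831)/(-24.46832) = 2.54727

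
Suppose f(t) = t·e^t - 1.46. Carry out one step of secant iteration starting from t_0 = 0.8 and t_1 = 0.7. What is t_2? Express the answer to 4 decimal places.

f(0.8) = 0.320433, f(0.7) = -0.050373
t_2 = 0.700000 − (-0.050373)·(0.700000 − 0.800000) / (-0.050373 − 0.320433) = 0.700000 − (0.005037)/(-0.370806) = 0.713585

0.7136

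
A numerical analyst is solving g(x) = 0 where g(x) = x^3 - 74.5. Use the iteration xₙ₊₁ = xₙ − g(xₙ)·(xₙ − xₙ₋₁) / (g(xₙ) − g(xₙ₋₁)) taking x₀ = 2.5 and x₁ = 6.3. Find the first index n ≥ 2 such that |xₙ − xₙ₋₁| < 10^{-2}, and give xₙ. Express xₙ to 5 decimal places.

n = 6, xₙ = 4.20770

g(2.5) = -58.8750000, g(6.3) = 175.5470000
x₂ = 6.3000000 − 175.5470000·(3.8000000)/(234.4220000) = 3.4543686;  |Δ| = 2.8456314
g(3.4543686) = -33.2801850
x₃ = 3.4543686 − (-33.2801850)·(-2.8456314)/(-208.8271850) = 3.9078687;  |Δ| = 0.4535000
g(3.9078687) = -14.8212278
x₄ = 3.9078687 − (-14.8212278)·(0.4535000)/(18.4589572) = 4.2719969;  |Δ| = 0.3641282
g(4.2719969) = 3.4637622
x₅ = 4.2719969 − 3.4637622·(0.3641282)/(18.2849900) = 4.2030194;  |Δ| = 0.0689775
g(4.2030194) = -0.2521003
x₆ = 4.2030194 − (-0.2521003)·(-0.0689775)/(-3.7158625) = 4.2076991;  |Δ| = 0.0046797
|x₆ − x₅| = 0.0046797 < 10^{-2}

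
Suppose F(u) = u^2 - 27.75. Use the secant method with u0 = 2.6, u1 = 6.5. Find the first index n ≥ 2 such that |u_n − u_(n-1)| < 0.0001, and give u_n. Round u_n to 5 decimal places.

n = 6, u_n = 5.26783

F(2.6) = -20.9900000, F(6.5) = 14.5000000
u2 = 6.5000000 − 14.5000000·(3.9000000)/(35.4900000) = 4.9065934;  |Δ| = 1.5934066
F(4.9065934) = -3.6753411
u3 = 4.9065934 − (-3.6753411)·(-1.5934066)/(-18.1753411) = 5.2288054;  |Δ| = 0.3222120
F(5.2288054) = -0.4095941
u4 = 5.2288054 − (-0.4095941)·(0.3222120)/(3.2657470) = 5.2692176;  |Δ| = 0.0404122
F(5.2692176) = 0.0146545
u5 = 5.2692176 − 0.0146545·(0.0404122)/(0.4242486) = 5.2678217;  |Δ| = 0.0013959
F(5.2678217) = -0.0000545
u6 = 5.2678217 − (-0.0000545)·(-0.0013959)/(-0.0147089) = 5.2678269;  |Δ| = 0.0000052
|u6 − u5| = 0.0000052 < 0.0001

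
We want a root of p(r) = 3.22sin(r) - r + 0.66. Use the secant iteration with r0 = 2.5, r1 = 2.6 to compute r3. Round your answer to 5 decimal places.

p(2.5) = 0.0870803, p(2.6) = -0.2800856
r2 = 2.6000000 − (-0.2800856)·(2.6000000 − 2.5000000) / (-0.2800856 − 0.0870803) = 2.6000000 − (-0.0280086)/(-0.3671659) = 2.5237169
p(2.5237169) = 0.0016452
r3 = 2.5237169 − 0.0016452·(2.5237169 − 2.6000000) / (0.0016452 − (-0.2800856)) = 2.5237169 − (-0.0001255)/(0.2817308) = 2.5241623

2.52416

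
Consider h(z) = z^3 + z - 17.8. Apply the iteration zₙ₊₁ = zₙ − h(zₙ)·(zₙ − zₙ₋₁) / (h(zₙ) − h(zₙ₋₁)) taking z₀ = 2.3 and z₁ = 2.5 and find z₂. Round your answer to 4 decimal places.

h(2.3) = -3.333000, h(2.5) = 0.325000
z₂ = 2.500000 − 0.325000·(2.500000 − 2.300000) / (0.325000 − (-3.333000)) = 2.500000 − (0.065000)/(3.658000) = 2.482231

2.4822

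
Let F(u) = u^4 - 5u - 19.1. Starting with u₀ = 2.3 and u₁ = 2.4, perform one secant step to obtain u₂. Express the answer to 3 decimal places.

F(2.3) = -2.61590, F(2.4) = 2.07760
u₂ = 2.40000 − 2.07760·(2.40000 − 2.30000) / (2.07760 − (-2.61590)) = 2.40000 − (0.20776)/(4.69350) = 2.35573

2.356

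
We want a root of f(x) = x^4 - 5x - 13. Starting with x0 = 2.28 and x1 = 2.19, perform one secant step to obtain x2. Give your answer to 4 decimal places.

2.2139

f(2.28) = 2.623363, f(2.19) = -0.947425
x2 = 2.190000 − (-0.947425)·(2.190000 − 2.280000) / (-0.947425 − 2.623363) = 2.190000 − (0.085268)/(-3.570787) = 2.213879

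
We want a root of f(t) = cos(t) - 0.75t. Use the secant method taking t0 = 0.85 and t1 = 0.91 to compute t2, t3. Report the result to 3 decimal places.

f(0.85) = 0.02248, f(0.91) = -0.06875
t2 = 0.91000 − (-0.06875)·(0.91000 − 0.85000) / (-0.06875 − 0.02248) = 0.91000 − (-0.00413)/(-0.09124) = 0.86479
f(0.86479) = 0.00021
t3 = 0.86479 − 0.00021·(0.86479 − 0.91000) / (0.00021 − (-0.06875)) = 0.86479 − (-0.00001)/(0.06897) = 0.86493

0.865, 0.865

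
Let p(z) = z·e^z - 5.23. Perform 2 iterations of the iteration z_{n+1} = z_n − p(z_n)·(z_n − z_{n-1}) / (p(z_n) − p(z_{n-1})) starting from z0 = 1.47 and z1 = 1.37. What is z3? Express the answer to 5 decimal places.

1.35249

p(1.47) = 1.1633757, p(1.37) = 0.1614305
z2 = 1.3700000 − 0.1614305·(1.3700000 − 1.4700000) / (0.1614305 − 1.1633757) = 1.3700000 − (-0.0161430)/(-1.0019452) = 1.3538883
p(1.3538883) = 0.0128695
z3 = 1.3538883 − 0.0128695·(1.3538883 − 1.3700000) / (0.0128695 − 0.1614305) = 1.3538883 − (-0.0002073)/(-0.1485609) = 1.3524926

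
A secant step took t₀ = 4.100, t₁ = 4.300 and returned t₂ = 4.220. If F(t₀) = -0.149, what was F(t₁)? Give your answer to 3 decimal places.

0.099

The secant line through (4.100, -0.149) and (4.300, F(t₁)) crosses zero at t₂ = 4.220.
So (4.100, -0.149), (4.300, F(t₁)), (4.220, 0) are collinear:
F(t₁) = -0.149 · (4.300 − 4.220) / (4.100 − 4.220) = -0.149 · (0.08000)/(-0.12000) = 0.09933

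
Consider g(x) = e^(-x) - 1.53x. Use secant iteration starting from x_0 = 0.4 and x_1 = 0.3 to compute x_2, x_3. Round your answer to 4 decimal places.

g(0.4) = 0.058320, g(0.3) = 0.281818
x_2 = 0.300000 − 0.281818·(0.300000 − 0.400000) / (0.281818 − 0.058320) = 0.300000 − (-0.028182)/(0.223498) = 0.426094
g(0.426094) = 0.001131
x_3 = 0.426094 − 0.001131·(0.426094 − 0.300000) / (0.001131 − 0.281818) = 0.426094 − (0.000143)/(-0.280688) = 0.426602

0.4261, 0.4266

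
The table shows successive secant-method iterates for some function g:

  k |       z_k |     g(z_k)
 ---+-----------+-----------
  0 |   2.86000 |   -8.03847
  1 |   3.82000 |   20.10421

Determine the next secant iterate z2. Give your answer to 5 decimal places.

3.13421

z2 = 3.82000 − 20.10421·(3.82000 − 2.86000) / (20.10421 − (-8.03847))
   = 3.82000 − (19.3000416)/(28.1426800) = 3.1342074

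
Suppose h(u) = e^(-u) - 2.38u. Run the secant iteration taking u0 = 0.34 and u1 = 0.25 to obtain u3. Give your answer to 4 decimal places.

0.3086

h(0.34) = -0.097430, h(0.25) = 0.183801
u2 = 0.250000 − 0.183801·(0.250000 − 0.340000) / (0.183801 − (-0.097430)) = 0.250000 − (-0.016542)/(0.281230) = 0.308820
h(0.308820) = -0.000680
u3 = 0.308820 − (-0.000680)·(0.308820 − 0.250000) / (-0.000680 − 0.183801) = 0.308820 − (-0.000040)/(-0.184480) = 0.308604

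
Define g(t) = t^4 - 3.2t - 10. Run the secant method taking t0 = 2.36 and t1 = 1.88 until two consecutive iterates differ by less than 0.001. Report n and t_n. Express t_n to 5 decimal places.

n = 5, t_n = 2.01373

g(2.36) = 13.4684442, g(1.88) = -3.5240166
t2 = 1.8800000 − (-3.5240166)·(-0.4800000)/(-16.9924608) = 1.9795458;  |Δ| = 0.0995458
g(1.9795458) = -0.9791085
t3 = 1.9795458 − (-0.9791085)·(0.0995458)/(2.5449082) = 2.0178443;  |Δ| = 0.0382985
g(2.0178443) = 0.1216028
t4 = 2.0178443 − 0.1216028·(0.0382985)/(1.1007113) = 2.0136132;  |Δ| = 0.0042311
g(2.0136132) = -0.0034722
t5 = 2.0136132 − (-0.0034722)·(-0.0042311)/(-0.1250750) = 2.0137307;  |Δ| = 0.0001175
|t5 − t4| = 0.0001175 < 0.001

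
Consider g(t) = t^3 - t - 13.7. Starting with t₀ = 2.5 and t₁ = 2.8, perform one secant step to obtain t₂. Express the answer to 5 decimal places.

g(2.5) = -0.5750000, g(2.8) = 5.4520000
t₂ = 2.8000000 − 5.4520000·(2.8000000 − 2.5000000) / (5.4520000 − (-0.5750000)) = 2.8000000 − (1.6356000)/(6.0270000) = 2.5286212

2.52862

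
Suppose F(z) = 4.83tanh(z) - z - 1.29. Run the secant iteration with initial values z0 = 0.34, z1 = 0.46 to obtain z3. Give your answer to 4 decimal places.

F(0.34) = -0.048284, F(0.46) = 0.327307
z2 = 0.460000 − 0.327307·(0.460000 − 0.340000) / (0.327307 − (-0.048284)) = 0.460000 − (0.039277)/(0.375591) = 0.355427
F(0.355427) = 0.002470
z3 = 0.355427 − 0.002470·(0.355427 − 0.460000) / (0.002470 − 0.327307) = 0.355427 − (-0.000258)/(-0.324837) = 0.354632

0.3546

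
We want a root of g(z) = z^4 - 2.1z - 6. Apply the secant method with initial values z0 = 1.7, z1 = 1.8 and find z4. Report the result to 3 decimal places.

g(1.7) = -1.21790, g(1.8) = 0.71760
z2 = 1.80000 − 0.71760·(1.80000 − 1.70000) / (0.71760 − (-1.21790)) = 1.80000 − (0.07176)/(1.93550) = 1.76292
g(1.76292) = -0.04309
z3 = 1.76292 − (-0.04309)·(1.76292 − 1.80000) / (-0.04309 − 0.71760) = 1.76292 − (0.00160)/(-0.76069) = 1.76502
g(1.76502) = -0.00139
z4 = 1.76502 − (-0.00139)·(1.76502 − 1.76292) / (-0.00139 − (-0.04309)) = 1.76502 − (0.00000)/(0.04170) = 1.76509

1.765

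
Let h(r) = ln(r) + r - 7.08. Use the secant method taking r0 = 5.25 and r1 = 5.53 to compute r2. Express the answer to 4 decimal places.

h(5.25) = -0.171772, h(5.53) = 0.160188
r2 = 5.530000 − 0.160188·(5.530000 − 5.250000) / (0.160188 − (-0.171772)) = 5.530000 − (0.044853)/(0.331960) = 5.394885

5.3949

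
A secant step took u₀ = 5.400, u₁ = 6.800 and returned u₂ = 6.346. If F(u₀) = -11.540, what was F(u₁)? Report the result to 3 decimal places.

The secant line through (5.400, -11.540) and (6.800, F(u₁)) crosses zero at u₂ = 6.346.
So (5.400, -11.540), (6.800, F(u₁)), (6.346, 0) are collinear:
F(u₁) = -11.540 · (6.800 − 6.346) / (5.400 − 6.346) = -11.540 · (0.45400)/(-0.94600) = 5.53822

5.538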